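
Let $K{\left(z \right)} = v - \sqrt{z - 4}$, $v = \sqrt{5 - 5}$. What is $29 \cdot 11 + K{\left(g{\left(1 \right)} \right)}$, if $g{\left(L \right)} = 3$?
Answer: $319 - i \approx 319.0 - 1.0 i$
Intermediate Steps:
$v = 0$ ($v = \sqrt{0} = 0$)
$K{\left(z \right)} = - \sqrt{-4 + z}$ ($K{\left(z \right)} = 0 - \sqrt{z - 4} = 0 - \sqrt{-4 + z} = - \sqrt{-4 + z}$)
$29 \cdot 11 + K{\left(g{\left(1 \right)} \right)} = 29 \cdot 11 - \sqrt{-4 + 3} = 319 - \sqrt{-1} = 319 - i$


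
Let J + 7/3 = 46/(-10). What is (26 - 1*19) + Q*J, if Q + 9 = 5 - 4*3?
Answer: 1769/15 ≈ 117.93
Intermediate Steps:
J = -104/15 (J = -7/3 + 46/(-10) = -7/3 + 46*(-⅒) = -7/3 - 23/5 = -104/15 ≈ -6.9333)
Q = -16 (Q = -9 + (5 - 4*3) = -9 + (5 - 12) = -9 - 7 = -16)
(26 - 1*19) + Q*J = (26 - 1*19) - 16*(-104/15) = (26 - 19) + 1664/15 = 7 + 1664/15 = 1769/15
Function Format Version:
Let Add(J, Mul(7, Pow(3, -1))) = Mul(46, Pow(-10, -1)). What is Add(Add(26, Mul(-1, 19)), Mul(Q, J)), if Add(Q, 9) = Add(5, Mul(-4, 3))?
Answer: Rational(1769, 15) ≈ 117.93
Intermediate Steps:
J = Rational(-104, 15) (J = Add(Rational(-7, 3), Mul(46, Pow(-10, -1))) = Add(Rational(-7, 3), Mul(46, Rational(-1, 10))) = Add(Rational(-7, 3), Rational(-23, 5)) = Rational(-104, 15) ≈ -6.9333)
Q = -16 (Q = Add(-9, Add(5, Mul(-4, 3))) = Add(-9, Add(5, -12)) = Add(-9, -7) = -16)
Add(Add(26, Mul(-1, 19)), Mul(Q, J)) = Add(Add(26, Mul(-1, 19)), Mul(-16, Rational(-104, 15))) = Add(Add(26, -19), Rational(1664, 15)) = Add(7, Rational(1664, 15)) = Rational(1769, 15)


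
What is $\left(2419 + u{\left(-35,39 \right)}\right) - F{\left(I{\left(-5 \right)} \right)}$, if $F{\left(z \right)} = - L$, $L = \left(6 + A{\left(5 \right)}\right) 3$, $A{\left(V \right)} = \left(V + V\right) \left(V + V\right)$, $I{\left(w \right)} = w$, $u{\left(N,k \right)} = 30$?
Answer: $2767$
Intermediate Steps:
$A{\left(V \right)} = 4 V^{2}$ ($A{\left(V \right)} = 2 V 2 V = 4 V^{2}$)
$L = 318$ ($L = \left(6 + 4 \cdot 5^{2}\right) 3 = \left(6 + 4 \cdot 25\right) 3 = \left(6 + 100\right) 3 = 106 \cdot 3 = 318$)
$F{\left(z \right)} = -318$ ($F{\left(z \right)} = \left(-1\right) 318 = -318$)
$\left(2419 + u{\left(-35,39 \right)}\right) - F{\left(I{\left(-5 \right)} \right)} = \left(2419 + 30\right) - -318 = 2449 + 318 = 2767$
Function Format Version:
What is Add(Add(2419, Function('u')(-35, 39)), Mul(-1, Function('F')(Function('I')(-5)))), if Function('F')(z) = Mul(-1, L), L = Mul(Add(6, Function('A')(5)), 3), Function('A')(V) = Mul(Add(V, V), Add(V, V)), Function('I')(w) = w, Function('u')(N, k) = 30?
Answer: 2767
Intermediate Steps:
Function('A')(V) = Mul(4, Pow(V, 2)) (Function('A')(V) = Mul(Mul(2, V), Mul(2, V)) = Mul(4, Pow(V, 2)))
L = 318 (L = Mul(Add(6, Mul(4, Pow(5, 2))), 3) = Mul(Add(6, Mul(4, 25)), 3) = Mul(Add(6, 100), 3) = Mul(106, 3) = 318)
Function('F')(z) = -318 (Function('F')(z) = Mul(-1, 318) = -318)
Add(Add(2419, Function('u')(-35, 39)), Mul(-1, Function('F')(Function('I')(-5)))) = Add(Add(2419, 30), Mul(-1, -318)) = Add(2449, 318) = 2767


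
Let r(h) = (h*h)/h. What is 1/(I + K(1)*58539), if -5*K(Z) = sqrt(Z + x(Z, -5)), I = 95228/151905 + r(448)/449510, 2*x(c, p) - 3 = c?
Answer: -4268197858846740/2795335208964105826426601 - 79586122403983041405*sqrt(3)/2795335208964105826426601 ≈ -4.9315e-5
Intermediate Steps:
r(h) = h (r(h) = h**2/h = h)
x(c, p) = 3/2 + c/2
I = 225652588/359383245 (I = 95228/151905 + 448/449510 = 95228*(1/151905) + 448*(1/449510) = 5012/7995 + 224/224755 = 225652588/359383245 ≈ 0.62789)
K(Z) = -sqrt(3/2 + 3*Z/2)/5 (K(Z) = -sqrt(Z + (3/2 + Z/2))/5 = -sqrt(3/2 + 3*Z/2)/5)
1/(I + K(1)*58539) = 1/(225652588/359383245 - sqrt(6 + 6*1)/10*58539) = 1/(225652588/359383245 - sqrt(6 + 6)/10*58539) = 1/(225652588/359383245 - sqrt(3)/5*58539) = 1/(225652588/359383245 - 58539*sqrt(3)/5)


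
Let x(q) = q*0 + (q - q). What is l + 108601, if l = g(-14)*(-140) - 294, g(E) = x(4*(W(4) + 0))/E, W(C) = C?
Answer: 108307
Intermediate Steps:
x(q) = 0 (x(q) = 0 + 0 = 0)
g(E) = 0 (g(E) = 0/E = 0)
l = -294 (l = 0*(-140) - 294 = 0 - 294 = -294)
l + 108601 = -294 + 108601 = 108307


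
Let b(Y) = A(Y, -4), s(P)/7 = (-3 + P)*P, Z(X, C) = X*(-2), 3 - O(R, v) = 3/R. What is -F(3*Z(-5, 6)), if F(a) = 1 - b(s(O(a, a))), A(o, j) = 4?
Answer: 3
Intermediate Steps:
O(R, v) = 3 - 3/R
Z(X, C) = -2*X
s(P) = 7*P*(-3 + P) (s(P) = 7*((-3 + P)*P) = 7*(P*(-3 + P)) = 7*P*(-3 + P))
b(Y) = 4
F(a) = -3 (F(a) = 1 - 1*4 = 1 - 4 = -3)
-F(3*Z(-5, 6)) = -1*(-3) = 3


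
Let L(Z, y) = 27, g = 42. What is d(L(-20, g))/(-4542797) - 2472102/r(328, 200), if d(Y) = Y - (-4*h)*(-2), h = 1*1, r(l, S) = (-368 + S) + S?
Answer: -5615128774951/72684752 ≈ -77253.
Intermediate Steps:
r(l, S) = -368 + 2*S
h = 1
d(Y) = -8 + Y (d(Y) = Y - (-4*1)*(-2) = Y - (-4)*(-2) = Y - 1*8 = Y - 8 = -8 + Y)
d(L(-20, g))/(-4542797) - 2472102/r(328, 200) = (-8 + 27)/(-4542797) - 2472102/(-368 + 2*200) = 19*(-1/4542797) - 2472102/(-368 + 400) = -19/4542797 - 2472102/32 = -19/4542797 - 2472102*1/32 = -19/4542797 - 1236051/16 = -5615128774951/72684752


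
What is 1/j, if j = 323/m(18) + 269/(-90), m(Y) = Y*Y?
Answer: -1620/3227 ≈ -0.50201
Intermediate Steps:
m(Y) = Y²
j = -3227/1620 (j = 323/(18²) + 269/(-90) = 323/324 + 269*(-1/90) = 323*(1/324) - 269/90 = 323/324 - 269/90 = -3227/1620 ≈ -1.9920)
1/j = 1/(-3227/1620) = -1620/3227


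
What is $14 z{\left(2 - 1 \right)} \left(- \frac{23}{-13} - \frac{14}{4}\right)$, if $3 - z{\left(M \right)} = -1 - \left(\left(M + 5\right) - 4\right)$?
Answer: $- \frac{1890}{13} \approx -145.38$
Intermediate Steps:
$z{\left(M \right)} = 5 + M$ ($z{\left(M \right)} = 3 - \left(-1 - \left(\left(M + 5\right) - 4\right)\right) = 3 - \left(-1 - \left(\left(5 + M\right) - 4\right)\right) = 3 - \left(-1 - \left(1 + M\right)\right) = 3 - \left(-2 - M\right) = 3 + \left(2 + M\right) = 5 + M$)
$14 z{\left(2 - 1 \right)} \left(- \frac{23}{-13} - \frac{14}{4}\right) = 14 \left(5 + \left(2 - 1\right)\right) \left(- \frac{23}{-13} - \frac{14}{4}\right) = 14 \left(5 + \left(2 - 1\right)\right) \left(\left(-23\right) \left(- \frac{1}{13}\right) - \frac{7}{2}\right) = 14 \left(5 + 1\right) \left(\frac{23}{13} - \frac{7}{2}\right) = 14 \cdot 6 \left(- \frac{45}{26}\right) = 84 \left(- \frac{45}{26}\right) = - \frac{1890}{13}$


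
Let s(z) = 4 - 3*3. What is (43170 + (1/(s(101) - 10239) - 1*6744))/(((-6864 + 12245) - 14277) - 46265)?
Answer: -373147943/565069284 ≈ -0.66036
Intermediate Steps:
s(z) = -5 (s(z) = 4 - 9 = -5)
(43170 + (1/(s(101) - 10239) - 1*6744))/(((-6864 + 12245) - 14277) - 46265) = (43170 + (1/(-5 - 10239) - 1*6744))/(((-6864 + 12245) - 14277) - 46265) = (43170 + (1/(-10244) - 6744))/((5381 - 14277) - 46265) = (43170 + (-1/10244 - 6744))/(-8896 - 46265) = (43170 - 69085537/10244)/(-55161) = (373147943/10244)*(-1/55161) = -373147943/565069284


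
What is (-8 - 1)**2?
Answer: 81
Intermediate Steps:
(-8 - 1)**2 = (-9)**2 = 81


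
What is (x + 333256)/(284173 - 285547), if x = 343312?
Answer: -338284/687 ≈ -492.41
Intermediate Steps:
(x + 333256)/(284173 - 285547) = (343312 + 333256)/(284173 - 285547) = 676568/(-1374) = 676568*(-1/1374) = -338284/687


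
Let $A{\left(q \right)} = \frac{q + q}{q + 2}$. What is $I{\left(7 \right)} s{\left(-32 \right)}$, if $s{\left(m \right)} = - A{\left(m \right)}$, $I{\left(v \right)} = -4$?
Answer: $\frac{128}{15} \approx 8.5333$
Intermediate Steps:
$A{\left(q \right)} = \frac{2 q}{2 + q}$
$s{\left(m \right)} = - \frac{2 m}{2 + m}$
$I{\left(7 \right)} s{\left(-32 \right)} = - 4 \left(\left(-2\right) \left(-32\right) \frac{1}{2 - 32}\right) = - 4 \left(\left(-2\right) \left(-32\right) \frac{1}{-30}\right) = - 4 \left(\left(-2\right) \left(-32\right) \left(- \frac{1}{30}\right)\right) = \left(-4\right) \left(- \frac{32}{15}\right) = \frac{128}{15}$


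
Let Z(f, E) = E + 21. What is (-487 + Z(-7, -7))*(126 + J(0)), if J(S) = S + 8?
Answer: -63382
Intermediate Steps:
Z(f, E) = 21 + E
J(S) = 8 + S
(-487 + Z(-7, -7))*(126 + J(0)) = (-487 + (21 - 7))*(126 + (8 + 0)) = (-487 + 14)*(126 + 8) = -473*134 = -63382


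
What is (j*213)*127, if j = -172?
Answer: -4652772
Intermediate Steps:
(j*213)*127 = -172*213*127 = -36636*127 = -4652772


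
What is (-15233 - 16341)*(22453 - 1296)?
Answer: -668011118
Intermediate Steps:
(-15233 - 16341)*(22453 - 1296) = -31574*21157 = -668011118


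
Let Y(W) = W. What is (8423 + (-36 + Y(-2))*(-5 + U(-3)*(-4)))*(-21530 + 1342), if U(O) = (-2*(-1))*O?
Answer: -155467788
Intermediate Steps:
U(O) = 2*O
(8423 + (-36 + Y(-2))*(-5 + U(-3)*(-4)))*(-21530 + 1342) = (8423 + (-36 - 2)*(-5 + (2*(-3))*(-4)))*(-21530 + 1342) = (8423 - 38*(-5 - 6*(-4)))*(-20188) = (8423 - 38*(-5 + 24))*(-20188) = (8423 - 38*19)*(-20188) = (8423 - 722)*(-20188) = 7701*(-20188) = -155467788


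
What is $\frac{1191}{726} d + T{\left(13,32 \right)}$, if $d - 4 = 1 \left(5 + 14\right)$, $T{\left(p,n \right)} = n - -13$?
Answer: $\frac{20021}{242} \approx 82.731$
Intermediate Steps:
$T{\left(p,n \right)} = 13 + n$ ($T{\left(p,n \right)} = n + 13 = 13 + n$)
$d = 23$ ($d = 4 + 1 \left(5 + 14\right) = 4 + 1 \cdot 19 = 4 + 19 = 23$)
$\frac{1191}{726} d + T{\left(13,32 \right)} = \frac{1191}{726} \cdot 23 + \left(13 + 32\right) = 1191 \cdot \frac{1}{726} \cdot 23 + 45 = \frac{397}{242} \cdot 23 + 45 = \frac{9131}{242} + 45 = \frac{20021}{242}$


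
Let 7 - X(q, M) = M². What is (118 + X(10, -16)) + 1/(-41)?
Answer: -5372/41 ≈ -131.02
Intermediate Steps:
X(q, M) = 7 - M²
(118 + X(10, -16)) + 1/(-41) = (118 + (7 - 1*(-16)²)) + 1/(-41) = (118 + (7 - 1*256)) - 1/41 = (118 + (7 - 256)) - 1/41 = (118 - 249) - 1/41 = -131 - 1/41 = -5372/41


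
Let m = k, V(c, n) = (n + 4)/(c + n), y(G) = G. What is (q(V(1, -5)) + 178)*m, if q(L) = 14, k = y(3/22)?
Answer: 288/11 ≈ 26.182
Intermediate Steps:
k = 3/22 ≈ 0.13636
V(c, n) = (4 + n)/(c + n)
m = 3/22 ≈ 0.13636
(q(V(1, -5)) + 178)*m = (14 + 178)*(3/22) = 192*(3/22) = 288/11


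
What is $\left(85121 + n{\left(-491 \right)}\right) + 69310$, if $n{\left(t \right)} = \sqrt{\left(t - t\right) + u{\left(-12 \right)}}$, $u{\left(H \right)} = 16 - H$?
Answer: $154431 + 2 \sqrt{7} \approx 1.5444 \cdot 10^{5}$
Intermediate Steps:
$n{\left(t \right)} = 2 \sqrt{7}$ ($n{\left(t \right)} = \sqrt{\left(t - t\right) + \left(16 - -12\right)} = \sqrt{0 + \left(16 + 12\right)} = \sqrt{0 + 28} = \sqrt{28} = 2 \sqrt{7}$)
$\left(85121 + n{\left(-491 \right)}\right) + 69310 = \left(85121 + 2 \sqrt{7}\right) + 69310 = 154431 + 2 \sqrt{7}$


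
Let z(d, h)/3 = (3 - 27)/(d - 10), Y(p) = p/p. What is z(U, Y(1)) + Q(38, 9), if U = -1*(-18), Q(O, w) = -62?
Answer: -71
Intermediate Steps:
Y(p) = 1
U = 18
z(d, h) = -72/(-10 + d) (z(d, h) = 3*((3 - 27)/(d - 10)) = 3*(-24/(-10 + d)) = -72/(-10 + d))
z(U, Y(1)) + Q(38, 9) = -72/(-10 + 18) - 62 = -72/8 - 62 = -72*⅛ - 62 = -9 - 62 = -71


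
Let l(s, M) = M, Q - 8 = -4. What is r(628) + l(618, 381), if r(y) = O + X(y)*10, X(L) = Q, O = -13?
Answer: 408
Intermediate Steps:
Q = 4 (Q = 8 - 4 = 4)
X(L) = 4
r(y) = 27 (r(y) = -13 + 4*10 = -13 + 40 = 27)
r(628) + l(618, 381) = 27 + 381 = 408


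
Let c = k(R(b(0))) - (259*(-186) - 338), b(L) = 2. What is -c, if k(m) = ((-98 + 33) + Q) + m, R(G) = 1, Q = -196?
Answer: -48252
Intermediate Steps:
k(m) = -261 + m (k(m) = ((-98 + 33) - 196) + m = (-65 - 196) + m = -261 + m)
c = 48252 (c = (-261 + 1) - (259*(-186) - 338) = -260 - (-48174 - 338) = -260 - 1*(-48512) = -260 + 48512 = 48252)
-c = -1*48252 = -48252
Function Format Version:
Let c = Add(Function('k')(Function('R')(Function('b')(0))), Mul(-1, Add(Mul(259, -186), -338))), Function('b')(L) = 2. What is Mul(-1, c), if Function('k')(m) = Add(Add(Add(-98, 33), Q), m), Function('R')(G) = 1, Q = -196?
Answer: -48252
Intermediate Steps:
Function('k')(m) = Add(-261, m) (Function('k')(m) = Add(Add(Add(-98, 33), -196), m) = Add(Add(-65, -196), m) = Add(-261, m))
c = 48252 (c = Add(Add(-261, 1), Mul(-1, Add(Mul(259, -186), -338))) = Add(-260, Mul(-1, Add(-48174, -338))) = Add(-260, Mul(-1, -48512)) = Add(-260, 48512) = 48252)
Mul(-1, c) = Mul(-1, 48252) = -48252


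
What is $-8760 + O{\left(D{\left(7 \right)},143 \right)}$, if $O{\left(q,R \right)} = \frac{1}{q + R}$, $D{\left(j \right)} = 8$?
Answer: $- \frac{1322759}{151} \approx -8760.0$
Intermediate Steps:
$O{\left(q,R \right)} = \frac{1}{R + q}$
$-8760 + O{\left(D{\left(7 \right)},143 \right)} = -8760 + \frac{1}{143 + 8} = -8760 + \frac{1}{151} = - \frac{1322759}{151}$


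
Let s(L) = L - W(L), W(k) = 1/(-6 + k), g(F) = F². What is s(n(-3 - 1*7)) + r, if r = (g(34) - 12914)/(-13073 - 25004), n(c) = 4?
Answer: 366209/76154 ≈ 4.8088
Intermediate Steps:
s(L) = L - 1/(-6 + L)
r = 11758/38077 (r = (34² - 12914)/(-13073 - 25004) = (1156 - 12914)/(-38077) = -11758*(-1/38077) = 11758/38077 ≈ 0.30880)
s(n(-3 - 1*7)) + r = (-1 + 4*(-6 + 4))/(-6 + 4) + 11758/38077 = (-1 + 4*(-2))/(-2) + 11758/38077 = -(-1 - 8)/2 + 11758/38077 = -½*(-9) + 11758/38077 = 9/2 + 11758/38077 = 366209/76154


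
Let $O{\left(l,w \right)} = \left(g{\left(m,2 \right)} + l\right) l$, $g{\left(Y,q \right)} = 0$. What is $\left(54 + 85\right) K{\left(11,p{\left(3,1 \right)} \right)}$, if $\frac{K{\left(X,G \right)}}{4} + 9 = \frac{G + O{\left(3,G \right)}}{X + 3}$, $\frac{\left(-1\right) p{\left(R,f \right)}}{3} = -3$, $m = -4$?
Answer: $- \frac{30024}{7} \approx -4289.1$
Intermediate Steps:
$p{\left(R,f \right)} = 9$ ($p{\left(R,f \right)} = \left(-3\right) \left(-3\right) = 9$)
$O{\left(l,w \right)} = l^{2}$ ($O{\left(l,w \right)} = \left(0 + l\right) l = l l = l^{2}$)
$K{\left(X,G \right)} = -36 + \frac{4 \left(9 + G\right)}{3 + X}$ ($K{\left(X,G \right)} = -36 + 4 \frac{G + 3^{2}}{X + 3} = -36 + 4 \frac{G + 9}{3 + X} = -36 + 4 \frac{9 + G}{3 + X} = -36 + \frac{4 \left(9 + G\right)}{3 + X}$)
$\left(54 + 85\right) K{\left(11,p{\left(3,1 \right)} \right)} = \left(54 + 85\right) \frac{4 \left(-18 + 9 - 99\right)}{3 + 11} = 139 \frac{4 \left(-18 + 9 - 99\right)}{14} = 139 \cdot 4 \cdot \frac{1}{14} \left(-108\right) = 139 \left(- \frac{216}{7}\right) = - \frac{30024}{7}$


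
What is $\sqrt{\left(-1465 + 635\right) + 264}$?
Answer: $i \sqrt{566} \approx 23.791 i$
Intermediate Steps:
$\sqrt{\left(-1465 + 635\right) + 264} = \sqrt{-830 + 264} = \sqrt{-566} = i \sqrt{566}$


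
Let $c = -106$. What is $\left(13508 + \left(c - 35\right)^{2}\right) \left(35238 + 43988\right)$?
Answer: $2645276914$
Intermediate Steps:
$\left(13508 + \left(c - 35\right)^{2}\right) \left(35238 + 43988\right) = \left(13508 + \left(-106 - 35\right)^{2}\right) \left(35238 + 43988\right) = \left(13508 + \left(-141\right)^{2}\right) 79226 = \left(13508 + 19881\right) 79226 = 33389 \cdot 79226 = 2645276914$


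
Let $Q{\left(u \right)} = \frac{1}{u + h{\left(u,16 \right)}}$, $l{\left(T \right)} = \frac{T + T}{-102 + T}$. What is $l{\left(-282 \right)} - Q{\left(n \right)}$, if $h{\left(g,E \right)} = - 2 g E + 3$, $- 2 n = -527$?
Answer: $\frac{767621}{522592} \approx 1.4689$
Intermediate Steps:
$n = \frac{527}{2}$ ($n = \left(- \frac{1}{2}\right) \left(-527\right) = \frac{527}{2} \approx 263.5$)
$l{\left(T \right)} = \frac{2 T}{-102 + T}$
$h{\left(g,E \right)} = 3 - 2 E g$ ($h{\left(g,E \right)} = - 2 E g + 3 = 3 - 2 E g$)
$Q{\left(u \right)} = \frac{1}{3 - 31 u}$ ($Q{\left(u \right)} = \frac{1}{u + \left(3 - 32 u\right)} = \frac{1}{u - \left(-3 + 32 u\right)} = \frac{1}{3 - 31 u}$)
$l{\left(-282 \right)} - Q{\left(n \right)} = 2 \left(-282\right) \frac{1}{-102 - 282} - - \frac{1}{-3 + 31 \cdot \frac{527}{2}} = 2 \left(-282\right) \frac{1}{-384} - - \frac{1}{-3 + \frac{16337}{2}} = 2 \left(-282\right) \left(- \frac{1}{384}\right) - - \frac{1}{\frac{16331}{2}} = \frac{47}{32} - \left(-1\right) \frac{2}{16331} = \frac{47}{32} - - \frac{2}{16331} = \frac{47}{32} + \frac{2}{16331} = \frac{767621}{522592}$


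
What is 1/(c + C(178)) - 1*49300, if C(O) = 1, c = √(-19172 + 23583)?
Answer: -217413001/4410 + √4411/4410 ≈ -49300.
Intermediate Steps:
c = √4411 ≈ 66.415
1/(c + C(178)) - 1*49300 = 1/(√4411 + 1) - 1*49300 = 1/(1 + √4411) - 49300 = -49300 + 1/(1 + √4411)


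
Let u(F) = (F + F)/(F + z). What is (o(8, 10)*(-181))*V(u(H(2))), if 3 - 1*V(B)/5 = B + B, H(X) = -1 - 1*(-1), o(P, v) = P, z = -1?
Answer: -21720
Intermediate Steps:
H(X) = 0 (H(X) = -1 + 1 = 0)
u(F) = 2*F/(-1 + F) (u(F) = (F + F)/(F - 1) = (2*F)/(-1 + F) = 2*F/(-1 + F))
V(B) = 15 - 10*B (V(B) = 15 - 5*(B + B) = 15 - 10*B)
(o(8, 10)*(-181))*V(u(H(2))) = (8*(-181))*(15 - 20*0/(-1 + 0)) = -1448*(15 - 20*0/(-1)) = -1448*(15 - 20*0*(-1)) = -1448*(15 - 10*0) = -1448*(15 + 0) = -1448*15 = -21720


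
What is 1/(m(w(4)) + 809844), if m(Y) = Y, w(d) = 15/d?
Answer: 4/3239391 ≈ 1.2348e-6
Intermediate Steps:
1/(m(w(4)) + 809844) = 1/(15/4 + 809844) = 1/(3239391/4) = 4/3239391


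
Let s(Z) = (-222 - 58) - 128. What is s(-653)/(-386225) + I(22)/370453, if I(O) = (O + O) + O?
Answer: 176635674/143078209925 ≈ 0.0012345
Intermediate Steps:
I(O) = 3*O (I(O) = 2*O + O = 3*O)
s(Z) = -408 (s(Z) = -280 - 128 = -408)
s(-653)/(-386225) + I(22)/370453 = -408/(-386225) + (3*22)/370453 = -408*(-1/386225) + 66*(1/370453) = 408/386225 + 66/370453 = 176635674/143078209925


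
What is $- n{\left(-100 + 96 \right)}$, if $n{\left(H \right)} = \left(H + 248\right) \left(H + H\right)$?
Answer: $1952$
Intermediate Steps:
$n{\left(H \right)} = 2 H \left(248 + H\right)$ ($n{\left(H \right)} = \left(248 + H\right) 2 H = 2 H \left(248 + H\right)$)
$- n{\left(-100 + 96 \right)} = - 2 \left(-100 + 96\right) \left(248 + \left(-100 + 96\right)\right) = - 2 \left(-4\right) \left(248 - 4\right) = - 2 \left(-4\right) 244 = \left(-1\right) \left(-1952\right) = 1952$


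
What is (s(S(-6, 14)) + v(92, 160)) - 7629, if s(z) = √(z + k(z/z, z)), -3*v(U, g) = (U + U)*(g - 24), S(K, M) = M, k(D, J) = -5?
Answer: -47902/3 ≈ -15967.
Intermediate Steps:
v(U, g) = -2*U*(-24 + g)/3 (v(U, g) = -(U + U)*(g - 24)/3 = -2*U*(-24 + g)/3)
s(z) = √(-5 + z) (s(z) = √(z - 5) = √(-5 + z))
(s(S(-6, 14)) + v(92, 160)) - 7629 = (√(-5 + 14) + (⅔)*92*(24 - 1*160)) - 7629 = (√9 + (⅔)*92*(24 - 160)) - 7629 = (3 + (⅔)*92*(-136)) - 7629 = (3 - 25024/3) - 7629 = -25015/3 - 7629 = -47902/3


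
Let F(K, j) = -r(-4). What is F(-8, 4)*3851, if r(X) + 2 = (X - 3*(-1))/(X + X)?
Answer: 57765/8 ≈ 7220.6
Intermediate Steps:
r(X) = -2 + (3 + X)/(2*X) (r(X) = -2 + (X - 3*(-1))/(X + X) = -2 + (X + 3)/((2*X)) = -2 + (3 + X)*(1/(2*X)) = -2 + (3 + X)/(2*X))
F(K, j) = 15/8 (F(K, j) = -3*(1 - 1*(-4))/(2*(-4)) = -3*(-1)*(1 + 4)/(2*4) = -3*(-1)*5/(2*4) = -1*(-15/8) = 15/8)
F(-8, 4)*3851 = (15/8)*3851 = 57765/8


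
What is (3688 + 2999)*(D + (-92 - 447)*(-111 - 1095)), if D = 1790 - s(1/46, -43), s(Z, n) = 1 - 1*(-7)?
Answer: 4358693592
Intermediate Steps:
s(Z, n) = 8 (s(Z, n) = 1 + 7 = 8)
D = 1782 (D = 1790 - 1*8 = 1790 - 8 = 1782)
(3688 + 2999)*(D + (-92 - 447)*(-111 - 1095)) = (3688 + 2999)*(1782 + (-92 - 447)*(-111 - 1095)) = 6687*(1782 - 539*(-1206)) = 6687*(1782 + 650034) = 6687*651816 = 4358693592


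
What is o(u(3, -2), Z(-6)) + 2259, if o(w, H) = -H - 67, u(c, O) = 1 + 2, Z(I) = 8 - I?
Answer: 2178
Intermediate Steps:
u(c, O) = 3
o(w, H) = -67 - H
o(u(3, -2), Z(-6)) + 2259 = (-67 - (8 - 1*(-6))) + 2259 = (-67 - (8 + 6)) + 2259 = (-67 - 1*14) + 2259 = (-67 - 14) + 2259 = -81 + 2259 = 2178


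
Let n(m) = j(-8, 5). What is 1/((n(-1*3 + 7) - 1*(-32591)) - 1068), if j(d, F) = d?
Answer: 1/31515 ≈ 3.1731e-5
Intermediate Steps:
n(m) = -8
1/((n(-1*3 + 7) - 1*(-32591)) - 1068) = 1/((-8 - 1*(-32591)) - 1068) = 1/((-8 + 32591) - 1068) = 1/(32583 - 1068) = 1/31515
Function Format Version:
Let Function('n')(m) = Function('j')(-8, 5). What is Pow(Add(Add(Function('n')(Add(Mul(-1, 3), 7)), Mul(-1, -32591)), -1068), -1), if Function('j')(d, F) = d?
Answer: Rational(1, 31515) ≈ 3.1731e-5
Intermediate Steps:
Function('n')(m) = -8
Pow(Add(Add(Function('n')(Add(Mul(-1, 3), 7)), Mul(-1, -32591)), -1068), -1) = Pow(Add(Add(-8, Mul(-1, -32591)), -1068), -1) = Pow(Add(Add(-8, 32591), -1068), -1) = Pow(Add(32583, -1068), -1) = Pow(31515, -1) = Rational(1, 31515)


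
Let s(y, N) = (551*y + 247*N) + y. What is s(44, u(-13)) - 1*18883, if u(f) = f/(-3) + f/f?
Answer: 20167/3 ≈ 6722.3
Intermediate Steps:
u(f) = 1 - f/3 (u(f) = f*(-1/3) + 1 = -f/3 + 1 = 1 - f/3)
s(y, N) = 247*N + 552*y (s(y, N) = (247*N + 551*y) + y = 247*N + 552*y)
s(44, u(-13)) - 1*18883 = (247*(1 - 1/3*(-13)) + 552*44) - 1*18883 = (247*(1 + 13/3) + 24288) - 18883 = (247*(16/3) + 24288) - 18883 = (3952/3 + 24288) - 18883 = 76816/3 - 18883 = 20167/3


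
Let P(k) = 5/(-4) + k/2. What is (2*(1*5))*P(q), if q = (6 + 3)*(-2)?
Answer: -205/2 ≈ -102.50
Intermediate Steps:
q = -18 (q = 9*(-2) = -18)
P(k) = -5/4 + k/2 (P(k) = 5*(-1/4) + k*(1/2) = -5/4 + k/2)
(2*(1*5))*P(q) = (2*(1*5))*(-5/4 + (1/2)*(-18)) = (2*5)*(-5/4 - 9) = 10*(-41/4) = -205/2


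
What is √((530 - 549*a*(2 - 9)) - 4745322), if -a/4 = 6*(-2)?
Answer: 2*I*√1140082 ≈ 2135.5*I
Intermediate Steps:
a = 48 (a = -24*(-2) = -4*(-12) = 48)
√((530 - 549*a*(2 - 9)) - 4745322) = √((530 - 26352*(2 - 9)) - 4745322) = √((530 - 26352*(-7)) - 4745322) = √((530 - 549*(-336)) - 4745322) = √((530 + 184464) - 4745322) = √(184994 - 4745322) = √(-4560328) = 2*I*√1140082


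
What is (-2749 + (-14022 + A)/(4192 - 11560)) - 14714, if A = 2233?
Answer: -128655595/7368 ≈ -17461.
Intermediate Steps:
(-2749 + (-14022 + A)/(4192 - 11560)) - 14714 = (-2749 + (-14022 + 2233)/(4192 - 11560)) - 14714 = (-2749 - 11789/(-7368)) - 14714 = (-2749 - 11789*(-1/7368)) - 14714 = (-2749 + 11789/7368) - 14714 = -20242843/7368 - 14714 = -128655595/7368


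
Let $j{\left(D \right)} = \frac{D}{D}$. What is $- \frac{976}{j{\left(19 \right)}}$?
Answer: $-976$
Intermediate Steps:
$j{\left(D \right)} = 1$
$- \frac{976}{j{\left(19 \right)}} = - \frac{976}{1} = \left(-976\right) 1 = -976$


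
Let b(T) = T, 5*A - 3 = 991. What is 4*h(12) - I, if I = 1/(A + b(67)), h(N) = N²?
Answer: 765499/1329 ≈ 576.00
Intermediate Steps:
A = 994/5 (A = ⅗ + (⅕)*991 = ⅗ + 991/5 = 994/5 ≈ 198.80)
I = 5/1329 (I = 1/(994/5 + 67) = 1/(1329/5) = 5/1329 ≈ 0.0037622)
4*h(12) - I = 4*12² - 1*5/1329 = 4*144 - 5/1329 = 576 - 5/1329 = 765499/1329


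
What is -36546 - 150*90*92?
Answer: -1278546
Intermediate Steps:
-36546 - 150*90*92 = -36546 - 13500*92 = -36546 - 1*1242000 = -36546 - 1242000 = -1278546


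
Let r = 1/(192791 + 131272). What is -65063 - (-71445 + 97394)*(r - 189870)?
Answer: 1596616780590772/324063 ≈ 4.9269e+9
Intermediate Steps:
r = 1/324063 ≈ 3.0858e-6
-65063 - (-71445 + 97394)*(r - 189870) = -65063 - (-71445 + 97394)*(1/324063 - 189870) = -65063 - 25949*(-61529841809)/324063 = -65063 - 1*(-1596637865101741/324063) = -65063 + 1596637865101741/324063 = 1596616780590772/324063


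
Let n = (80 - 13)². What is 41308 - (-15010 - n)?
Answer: 60807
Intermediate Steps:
n = 4489 (n = 67² = 4489)
41308 - (-15010 - n) = 41308 - (-15010 - 1*4489) = 41308 - (-15010 - 4489) = 41308 - 1*(-19499) = 41308 + 19499 = 60807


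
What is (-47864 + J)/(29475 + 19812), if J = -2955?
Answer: -50819/49287 ≈ -1.0311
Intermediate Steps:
(-47864 + J)/(29475 + 19812) = (-47864 - 2955)/(29475 + 19812) = -50819/49287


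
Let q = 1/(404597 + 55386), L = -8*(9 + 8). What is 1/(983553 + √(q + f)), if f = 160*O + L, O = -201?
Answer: 452417659599/444976761207186214 - I*√6833328499433561/444976761207186214 ≈ 1.0167e-6 - 1.8577e-10*I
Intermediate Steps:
L = -136 (L = -8*17 = -136)
f = -32296 (f = 160*(-201) - 136 = -32160 - 136 = -32296)
q = 1/459983 ≈ 2.1740e-6
1/(983553 + √(q + f)) = 1/(983553 + √(1/459983 - 32296)) = 1/(983553 + √(-14855610967/459983)) = 1/(983553 + I*√6833328499433561/459983)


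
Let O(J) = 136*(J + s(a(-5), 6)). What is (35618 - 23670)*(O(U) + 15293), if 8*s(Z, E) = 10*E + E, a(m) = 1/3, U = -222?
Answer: -164607596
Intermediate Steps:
a(m) = 1/3
s(Z, E) = 11*E/8 (s(Z, E) = (10*E + E)/8 = (11*E)/8 = 11*E/8)
O(J) = 1122 + 136*J (O(J) = 136*(J + (11/8)*6) = 136*(J + 33/4) = 136*(33/4 + J) = 1122 + 136*J)
(35618 - 23670)*(O(U) + 15293) = (35618 - 23670)*((1122 + 136*(-222)) + 15293) = 11948*((1122 - 30192) + 15293) = 11948*(-29070 + 15293) = 11948*(-13777) = -164607596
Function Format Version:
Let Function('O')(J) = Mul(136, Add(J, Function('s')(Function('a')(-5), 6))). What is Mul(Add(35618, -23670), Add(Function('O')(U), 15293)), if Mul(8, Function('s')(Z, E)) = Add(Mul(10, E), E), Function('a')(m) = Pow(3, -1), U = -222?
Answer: -164607596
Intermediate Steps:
Function('a')(m) = Rational(1, 3)
Function('s')(Z, E) = Mul(Rational(11, 8), E) (Function('s')(Z, E) = Mul(Rational(1, 8), Add(Mul(10, E), E)) = Mul(Rational(1, 8), Mul(11, E)) = Mul(Rational(11, 8), E))
Function('O')(J) = Add(1122, Mul(136, J)) (Function('O')(J) = Mul(136, Add(J, Mul(Rational(11, 8), 6))) = Mul(136, Add(J, Rational(33, 4))) = Mul(136, Add(Rational(33, 4), J)) = Add(1122, Mul(136, J)))
Mul(Add(35618, -23670), Add(Function('O')(U), 15293)) = Mul(Add(35618, -23670), Add(Add(1122, Mul(136, -222)), 15293)) = Mul(11948, Add(Add(1122, -30192), 15293)) = Mul(11948, Add(-29070, 15293)) = Mul(11948, -13777) = -164607596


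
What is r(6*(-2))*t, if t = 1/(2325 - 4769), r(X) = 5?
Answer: -5/2444 ≈ -0.0020458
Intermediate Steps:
t = -1/2444 (t = 1/(-2444) = -1/2444 ≈ -0.00040917)
r(6*(-2))*t = 5*(-1/2444) = -5/2444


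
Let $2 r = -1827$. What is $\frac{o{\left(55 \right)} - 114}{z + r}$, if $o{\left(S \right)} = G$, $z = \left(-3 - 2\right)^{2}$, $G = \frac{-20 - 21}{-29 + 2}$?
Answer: $\frac{6074}{47979} \approx 0.1266$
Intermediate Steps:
$r = - \frac{1827}{2}$ ($r = \frac{1}{2} \left(-1827\right) = - \frac{1827}{2} \approx -913.5$)
$G = \frac{41}{27}$ ($G = - \frac{41}{-27} = \left(-41\right) \left(- \frac{1}{27}\right) = \frac{41}{27} \approx 1.5185$)
$z = 25$ ($z = \left(-5\right)^{2} = 25$)
$o{\left(S \right)} = \frac{41}{27}$
$\frac{o{\left(55 \right)} - 114}{z + r} = \frac{\frac{41}{27} - 114}{25 - \frac{1827}{2}} = - \frac{3037}{27 \left(- \frac{1777}{2}\right)} = \left(- \frac{3037}{27}\right) \left(- \frac{2}{1777}\right) = \frac{6074}{47979}$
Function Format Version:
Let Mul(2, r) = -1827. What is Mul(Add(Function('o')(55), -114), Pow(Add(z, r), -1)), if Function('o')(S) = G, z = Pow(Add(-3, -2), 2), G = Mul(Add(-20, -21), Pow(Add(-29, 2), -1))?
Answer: Rational(6074, 47979) ≈ 0.12660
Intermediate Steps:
r = Rational(-1827, 2) (r = Mul(Rational(1, 2), -1827) = Rational(-1827, 2) ≈ -913.50)
G = Rational(41, 27) (G = Mul(-41, Pow(-27, -1)) = Mul(-41, Rational(-1, 27)) = Rational(41, 27) ≈ 1.5185)
z = 25 (z = Pow(-5, 2) = 25)
Function('o')(S) = Rational(41, 27)
Mul(Add(Function('o')(55), -114), Pow(Add(z, r), -1)) = Mul(Add(Rational(41, 27), -114), Pow(Add(25, Rational(-1827, 2)), -1)) = Mul(Rational(-3037, 27), Pow(Rational(-1777, 2), -1)) = Mul(Rational(-3037, 27), Rational(-2, 1777)) = Rational(6074, 47979)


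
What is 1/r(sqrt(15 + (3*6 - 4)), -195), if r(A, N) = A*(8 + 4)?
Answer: sqrt(29)/348 ≈ 0.015475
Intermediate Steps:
r(A, N) = 12*A (r(A, N) = A*12 = 12*A)
1/r(sqrt(15 + (3*6 - 4)), -195) = 1/(12*sqrt(15 + (3*6 - 4))) = 1/(12*sqrt(15 + (18 - 4))) = 1/(12*sqrt(15 + 14)) = 1/(12*sqrt(29)) = sqrt(29)/348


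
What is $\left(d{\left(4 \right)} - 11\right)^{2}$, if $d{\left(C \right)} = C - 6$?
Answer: $169$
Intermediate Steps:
$d{\left(C \right)} = -6 + C$ ($d{\left(C \right)} = C - 6 = -6 + C$)
$\left(d{\left(4 \right)} - 11\right)^{2} = \left(\left(-6 + 4\right) - 11\right)^{2} = \left(-2 - 11\right)^{2} = \left(-13\right)^{2} = 169$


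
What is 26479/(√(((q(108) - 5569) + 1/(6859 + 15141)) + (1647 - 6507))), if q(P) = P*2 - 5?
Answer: -529580*I*√12363779945/224795999 ≈ -261.95*I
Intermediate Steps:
q(P) = -5 + 2*P (q(P) = 2*P - 5 = -5 + 2*P)
26479/(√(((q(108) - 5569) + 1/(6859 + 15141)) + (1647 - 6507))) = 26479/(√((((-5 + 2*108) - 5569) + 1/(6859 + 15141)) + (1647 - 6507))) = 26479/(√((((-5 + 216) - 5569) + 1/22000) - 4860)) = 26479/(√(((211 - 5569) + 1/22000) - 4860)) = 26479/(√((-5358 + 1/22000) - 4860)) = 26479/(√(-117875999/22000 - 4860)) = 26479/(√(-224795999/22000)) = 26479/((I*√12363779945/1100)) = 26479*(-20*I*√12363779945/224795999) = -529580*I*√12363779945/224795999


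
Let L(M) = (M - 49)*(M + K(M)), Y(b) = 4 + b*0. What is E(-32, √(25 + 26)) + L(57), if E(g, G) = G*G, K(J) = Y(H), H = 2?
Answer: 539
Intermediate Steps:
Y(b) = 4 (Y(b) = 4 + 0 = 4)
K(J) = 4
L(M) = (-49 + M)*(4 + M) (L(M) = (M - 49)*(M + 4) = (-49 + M)*(4 + M))
E(g, G) = G²
E(-32, √(25 + 26)) + L(57) = (√(25 + 26))² + (-196 + 57² - 45*57) = (√51)² + (-196 + 3249 - 2565) = 51 + 488 = 539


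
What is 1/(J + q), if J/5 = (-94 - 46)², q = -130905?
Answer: -1/32905 ≈ -3.0391e-5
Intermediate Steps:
J = 98000 (J = 5*(-94 - 46)² = 5*(-140)² = 5*19600 = 98000)
1/(J + q) = 1/(98000 - 130905) = 1/(-32905) = -1/32905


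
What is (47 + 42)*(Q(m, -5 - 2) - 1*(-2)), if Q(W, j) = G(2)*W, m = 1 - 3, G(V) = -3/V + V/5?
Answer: 1869/5 ≈ 373.80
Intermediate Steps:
G(V) = -3/V + V/5 (G(V) = -3/V + V*(1/5) = -3/V + V/5)
m = -2
Q(W, j) = -11*W/10 (Q(W, j) = (-3/2 + (1/5)*2)*W = (-3*1/2 + 2/5)*W = (-3/2 + 2/5)*W = -11*W/10)
(47 + 42)*(Q(m, -5 - 2) - 1*(-2)) = (47 + 42)*(-11/10*(-2) - 1*(-2)) = 89*(11/5 + 2) = 89*(21/5) = 1869/5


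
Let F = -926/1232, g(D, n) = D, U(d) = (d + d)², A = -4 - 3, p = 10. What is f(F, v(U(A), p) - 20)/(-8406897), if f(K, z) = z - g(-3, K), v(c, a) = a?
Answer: 7/8406897 ≈ 8.3265e-7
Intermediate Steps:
A = -7
U(d) = 4*d² (U(d) = (2*d)² = 4*d²)
F = -463/616 (F = -926*1/1232 = -463/616 ≈ -0.75162)
f(K, z) = 3 + z (f(K, z) = z - 1*(-3) = z + 3 = 3 + z)
f(F, v(U(A), p) - 20)/(-8406897) = (3 + (10 - 20))/(-8406897) = (3 - 10)*(-1/8406897) = -7*(-1/8406897) = 7/8406897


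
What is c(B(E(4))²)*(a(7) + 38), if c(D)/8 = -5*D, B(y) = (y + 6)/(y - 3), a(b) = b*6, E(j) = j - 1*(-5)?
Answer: -20000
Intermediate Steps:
E(j) = 5 + j (E(j) = j + 5 = 5 + j)
a(b) = 6*b
B(y) = (6 + y)/(-3 + y)
c(D) = -40*D (c(D) = 8*(-5*D) = -40*D)
c(B(E(4))²)*(a(7) + 38) = (-40*(6 + (5 + 4))²/(-3 + (5 + 4))²)*(6*7 + 38) = (-40*(6 + 9)²/(-3 + 9)²)*(42 + 38) = -40*(15/6)²*80 = -40*((⅙)*15)²*80 = -40*(5/2)²*80 = -40*25/4*80 = -250*80 = -20000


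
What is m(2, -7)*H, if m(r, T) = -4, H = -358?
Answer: 1432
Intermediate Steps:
m(2, -7)*H = -4*(-358) = 1432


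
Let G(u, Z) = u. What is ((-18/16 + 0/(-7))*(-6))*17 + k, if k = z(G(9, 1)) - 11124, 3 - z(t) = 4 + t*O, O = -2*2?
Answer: -43897/4 ≈ -10974.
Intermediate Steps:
O = -4
z(t) = -1 + 4*t (z(t) = 3 - (4 + t*(-4)) = 3 - (4 - 4*t) = 3 + (-4 + 4*t) = -1 + 4*t)
k = -11089 (k = (-1 + 4*9) - 11124 = (-1 + 36) - 11124 = 35 - 11124 = -11089)
((-18/16 + 0/(-7))*(-6))*17 + k = ((-18/16 + 0/(-7))*(-6))*17 - 11089 = ((-18*1/16 + 0*(-⅐))*(-6))*17 - 11089 = ((-9/8 + 0)*(-6))*17 - 11089 = -9/8*(-6)*17 - 11089 = (27/4)*17 - 11089 = 459/4 - 11089 = -43897/4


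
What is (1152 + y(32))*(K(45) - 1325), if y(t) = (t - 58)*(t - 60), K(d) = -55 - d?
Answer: -2679000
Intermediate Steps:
y(t) = (-60 + t)*(-58 + t) (y(t) = (-58 + t)*(-60 + t) = (-60 + t)*(-58 + t))
(1152 + y(32))*(K(45) - 1325) = (1152 + (3480 + 32² - 118*32))*((-55 - 1*45) - 1325) = (1152 + (3480 + 1024 - 3776))*((-55 - 45) - 1325) = (1152 + 728)*(-100 - 1325) = 1880*(-1425) = -2679000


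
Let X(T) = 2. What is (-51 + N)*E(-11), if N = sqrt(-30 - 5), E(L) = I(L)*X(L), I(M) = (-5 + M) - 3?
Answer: 1938 - 38*I*sqrt(35) ≈ 1938.0 - 224.81*I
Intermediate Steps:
I(M) = -8 + M
E(L) = -16 + 2*L (E(L) = (-8 + L)*2 = -16 + 2*L)
N = I*sqrt(35) (N = sqrt(-35) = I*sqrt(35) ≈ 5.9161*I)
(-51 + N)*E(-11) = (-51 + I*sqrt(35))*(-16 + 2*(-11)) = (-51 + I*sqrt(35))*(-16 - 22) = (-51 + I*sqrt(35))*(-38) = 1938 - 38*I*sqrt(35)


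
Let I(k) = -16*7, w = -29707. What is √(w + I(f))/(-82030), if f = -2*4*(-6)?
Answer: -I*√29819/82030 ≈ -0.0021051*I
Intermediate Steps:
f = 48 (f = -8*(-6) = 48)
I(k) = -112
√(w + I(f))/(-82030) = √(-29707 - 112)/(-82030) = √(-29819)*(-1/82030) = (I*√29819)*(-1/82030) = -I*√29819/82030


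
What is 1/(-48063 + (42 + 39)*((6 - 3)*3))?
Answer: -1/47334 ≈ -2.1126e-5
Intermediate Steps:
1/(-48063 + (42 + 39)*((6 - 3)*3)) = 1/(-48063 + 81*(3*3)) = 1/(-48063 + 81*9) = 1/(-48063 + 729) = 1/(-47334) = -1/47334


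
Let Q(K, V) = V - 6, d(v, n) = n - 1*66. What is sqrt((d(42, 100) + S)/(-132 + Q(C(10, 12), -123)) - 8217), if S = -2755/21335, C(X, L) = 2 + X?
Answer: I*sqrt(1132410628318258)/371229 ≈ 90.648*I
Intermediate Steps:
d(v, n) = -66 + n (d(v, n) = n - 66 = -66 + n)
S = -551/4267 (S = -2755*1/21335 = -551/4267 ≈ -0.12913)
Q(K, V) = -6 + V
sqrt((d(42, 100) + S)/(-132 + Q(C(10, 12), -123)) - 8217) = sqrt(((-66 + 100) - 551/4267)/(-132 + (-6 - 123)) - 8217) = sqrt((34 - 551/4267)/(-132 - 129) - 8217) = sqrt((144527/4267)/(-261) - 8217) = sqrt((144527/4267)*(-1/261) - 8217) = sqrt(-144527/1113687 - 8217) = sqrt(-9151310606/1113687) = I*sqrt(1132410628318258)/371229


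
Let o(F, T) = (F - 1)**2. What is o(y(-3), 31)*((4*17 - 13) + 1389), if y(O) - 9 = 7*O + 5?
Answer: 92416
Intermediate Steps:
y(O) = 14 + 7*O (y(O) = 9 + (7*O + 5) = 9 + (5 + 7*O) = 14 + 7*O)
o(F, T) = (-1 + F)**2
o(y(-3), 31)*((4*17 - 13) + 1389) = (-1 + (14 + 7*(-3)))**2*((4*17 - 13) + 1389) = (-1 + (14 - 21))**2*((68 - 13) + 1389) = (-1 - 7)**2*(55 + 1389) = (-8)**2*1444 = 64*1444 = 92416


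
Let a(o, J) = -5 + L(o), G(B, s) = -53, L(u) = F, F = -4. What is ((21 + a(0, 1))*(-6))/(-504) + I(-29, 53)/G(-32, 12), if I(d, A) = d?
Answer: 256/371 ≈ 0.69003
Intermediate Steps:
L(u) = -4
a(o, J) = -9 (a(o, J) = -5 - 4 = -9)
((21 + a(0, 1))*(-6))/(-504) + I(-29, 53)/G(-32, 12) = ((21 - 9)*(-6))/(-504) - 29/(-53) = (12*(-6))*(-1/504) - 29*(-1/53) = -72*(-1/504) + 29/53 = ⅐ + 29/53 = 256/371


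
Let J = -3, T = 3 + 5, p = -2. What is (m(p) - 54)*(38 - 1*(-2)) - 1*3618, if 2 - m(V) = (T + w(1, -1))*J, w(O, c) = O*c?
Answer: -4858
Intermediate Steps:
T = 8
m(V) = 23 (m(V) = 2 - (8 + 1*(-1))*(-3) = 2 - (8 - 1)*(-3) = 2 - 7*(-3) = 2 - 1*(-21) = 2 + 21 = 23)
(m(p) - 54)*(38 - 1*(-2)) - 1*3618 = (23 - 54)*(38 - 1*(-2)) - 1*3618 = -31*(38 + 2) - 3618 = -31*40 - 3618 = -1240 - 3618 = -4858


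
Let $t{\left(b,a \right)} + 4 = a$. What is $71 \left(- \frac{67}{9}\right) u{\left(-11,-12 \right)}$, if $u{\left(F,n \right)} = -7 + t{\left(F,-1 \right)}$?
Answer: $\frac{19028}{3} \approx 6342.7$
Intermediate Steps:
$t{\left(b,a \right)} = -4 + a$
$u{\left(F,n \right)} = -12$ ($u{\left(F,n \right)} = -7 - 5 = -12$)
$71 \left(- \frac{67}{9}\right) u{\left(-11,-12 \right)} = 71 \left(- \frac{67}{9}\right) \left(-12\right) = \left(- \frac{4757}{9}\right) \left(-12\right) = \frac{19028}{3}$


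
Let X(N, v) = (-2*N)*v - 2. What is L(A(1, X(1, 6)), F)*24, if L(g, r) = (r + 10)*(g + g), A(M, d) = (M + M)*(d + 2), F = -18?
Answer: 9216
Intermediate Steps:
X(N, v) = -2 - 2*N*v (X(N, v) = -2*N*v - 2 = -2 - 2*N*v)
A(M, d) = 2*M*(2 + d) (A(M, d) = (2*M)*(2 + d) = 2*M*(2 + d))
L(g, r) = 2*g*(10 + r) (L(g, r) = (10 + r)*(2*g) = 2*g*(10 + r))
L(A(1, X(1, 6)), F)*24 = (2*(2*1*(2 + (-2 - 2*1*6)))*(10 - 18))*24 = (2*(2*1*(2 + (-2 - 12)))*(-8))*24 = (2*(2*1*(2 - 14))*(-8))*24 = (2*(2*1*(-12))*(-8))*24 = (2*(-24)*(-8))*24 = 384*24 = 9216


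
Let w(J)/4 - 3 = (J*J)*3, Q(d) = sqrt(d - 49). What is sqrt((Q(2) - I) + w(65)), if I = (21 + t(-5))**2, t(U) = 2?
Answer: sqrt(50183 + I*sqrt(47)) ≈ 224.02 + 0.015*I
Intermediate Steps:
Q(d) = sqrt(-49 + d)
I = 529 (I = (21 + 2)**2 = 23**2 = 529)
w(J) = 12 + 12*J**2 (w(J) = 12 + 4*((J*J)*3) = 12 + 4*(J**2*3) = 12 + 4*(3*J**2) = 12 + 12*J**2)
sqrt((Q(2) - I) + w(65)) = sqrt((sqrt(-49 + 2) - 1*529) + (12 + 12*65**2)) = sqrt((sqrt(-47) - 529) + (12 + 12*4225)) = sqrt((I*sqrt(47) - 529) + (12 + 50700)) = sqrt((-529 + I*sqrt(47)) + 50712) = sqrt(50183 + I*sqrt(47))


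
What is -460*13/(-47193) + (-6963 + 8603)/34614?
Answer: 47398040/272256417 ≈ 0.17409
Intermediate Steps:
-460*13/(-47193) + (-6963 + 8603)/34614 = -5980*(-1/47193) + 1640*(1/34614) = 5980/47193 + 820/17307 = 47398040/272256417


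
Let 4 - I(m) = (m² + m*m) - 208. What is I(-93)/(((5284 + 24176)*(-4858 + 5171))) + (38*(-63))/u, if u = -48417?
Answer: 3541295543/74408698110 ≈ 0.047593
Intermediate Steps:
I(m) = 212 - 2*m² (I(m) = 4 - ((m² + m*m) - 208) = 4 - ((m² + m²) - 208) = 4 - (2*m² - 208) = 4 - (-208 + 2*m²) = 4 + (208 - 2*m²) = 212 - 2*m²)
I(-93)/(((5284 + 24176)*(-4858 + 5171))) + (38*(-63))/u = (212 - 2*(-93)²)/(((5284 + 24176)*(-4858 + 5171))) + (38*(-63))/(-48417) = (212 - 2*8649)/((29460*313)) - 2394*(-1/48417) = (212 - 17298)/9220980 + 798/16139 = -17086*1/9220980 + 798/16139 = -8543/4610490 + 798/16139 = 3541295543/74408698110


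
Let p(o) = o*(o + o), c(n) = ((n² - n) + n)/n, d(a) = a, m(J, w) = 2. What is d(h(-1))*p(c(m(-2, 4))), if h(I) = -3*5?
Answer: -120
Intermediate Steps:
h(I) = -15
c(n) = n (c(n) = n²/n = n)
p(o) = 2*o² (p(o) = o*(2*o) = 2*o²)
d(h(-1))*p(c(m(-2, 4))) = -30*2² = -30*4 = -15*8 = -120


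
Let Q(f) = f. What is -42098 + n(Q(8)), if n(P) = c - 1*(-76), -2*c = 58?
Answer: -42051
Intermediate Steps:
c = -29 (c = -1/2*58 = -29)
n(P) = 47 (n(P) = -29 - 1*(-76) = -29 + 76 = 47)
-42098 + n(Q(8)) = -42098 + 47 = -42051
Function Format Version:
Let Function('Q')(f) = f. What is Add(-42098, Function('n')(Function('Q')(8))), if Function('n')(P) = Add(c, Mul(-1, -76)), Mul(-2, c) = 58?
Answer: -42051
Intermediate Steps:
c = -29 (c = Mul(Rational(-1, 2), 58) = -29)
Function('n')(P) = 47 (Function('n')(P) = Add(-29, Mul(-1, -76)) = Add(-29, 76) = 47)
Add(-42098, Function('n')(Function('Q')(8))) = Add(-42098, 47) = -42051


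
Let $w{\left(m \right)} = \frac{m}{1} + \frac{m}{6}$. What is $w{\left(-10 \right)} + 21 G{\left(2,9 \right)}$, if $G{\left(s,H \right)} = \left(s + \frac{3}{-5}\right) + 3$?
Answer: $\frac{1211}{15} \approx 80.733$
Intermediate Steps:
$w{\left(m \right)} = \frac{7 m}{6}$ ($w{\left(m \right)} = m 1 + m \frac{1}{6} = m + \frac{m}{6} = \frac{7 m}{6}$)
$G{\left(s,H \right)} = \frac{12}{5} + s$ ($G{\left(s,H \right)} = \left(s + 3 \left(- \frac{1}{5}\right)\right) + 3 = \left(s - \frac{3}{5}\right) + 3 = \left(- \frac{3}{5} + s\right) + 3 = \frac{12}{5} + s$)
$w{\left(-10 \right)} + 21 G{\left(2,9 \right)} = \frac{7}{6} \left(-10\right) + 21 \left(\frac{12}{5} + 2\right) = - \frac{35}{3} + 21 \cdot \frac{22}{5} = - \frac{35}{3} + \frac{462}{5} = \frac{1211}{15}$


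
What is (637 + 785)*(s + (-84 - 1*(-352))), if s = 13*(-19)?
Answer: 29862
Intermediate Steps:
s = -247
(637 + 785)*(s + (-84 - 1*(-352))) = (637 + 785)*(-247 + (-84 - 1*(-352))) = 1422*(-247 + (-84 + 352)) = 1422*(-247 + 268) = 1422*21 = 29862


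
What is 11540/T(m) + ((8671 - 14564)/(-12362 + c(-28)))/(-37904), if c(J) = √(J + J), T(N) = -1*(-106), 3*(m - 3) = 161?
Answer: 2387318746365493/21928580272800 - 5893*I*√14/2896227583200 ≈ 108.87 - 7.6132e-9*I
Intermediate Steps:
m = 170/3 (m = 3 + (⅓)*161 = 3 + 161/3 = 170/3 ≈ 56.667)
T(N) = 106
c(J) = √2*√J (c(J) = √(2*J) = √2*√J)
11540/T(m) + ((8671 - 14564)/(-12362 + c(-28)))/(-37904) = 11540/106 + ((8671 - 14564)/(-12362 + √2*√(-28)))/(-37904) = 11540*(1/106) - 5893/(-12362 + √2*(2*I*√7))*(-1/37904) = 5770/53 - 5893/(-12362 + 2*I*√14)*(-1/37904) = 5770/53 + 5893/(37904*(-12362 + 2*I*√14))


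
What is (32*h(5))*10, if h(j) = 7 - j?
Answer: 640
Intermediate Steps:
(32*h(5))*10 = (32*(7 - 1*5))*10 = (32*(7 - 5))*10 = (32*2)*10 = 64*10 = 640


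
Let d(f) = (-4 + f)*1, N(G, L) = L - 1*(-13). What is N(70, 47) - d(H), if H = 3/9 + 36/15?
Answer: 919/15 ≈ 61.267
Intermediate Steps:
N(G, L) = 13 + L (N(G, L) = L + 13 = 13 + L)
H = 41/15 (H = 3*(⅑) + 36*(1/15) = ⅓ + 12/5 = 41/15 ≈ 2.7333)
d(f) = -4 + f
N(70, 47) - d(H) = (13 + 47) - (-4 + 41/15) = 60 - 1*(-19/15) = 60 + 19/15 = 919/15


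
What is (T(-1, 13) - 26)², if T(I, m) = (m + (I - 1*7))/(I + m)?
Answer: 94249/144 ≈ 654.51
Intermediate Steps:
T(I, m) = (-7 + I + m)/(I + m) (T(I, m) = (m + (I - 7))/(I + m) = (m + (-7 + I))/(I + m) = (-7 + I + m)/(I + m))
(T(-1, 13) - 26)² = ((-7 - 1 + 13)/(-1 + 13) - 26)² = (5/12 - 26)² = (-307/12)² = 94249/144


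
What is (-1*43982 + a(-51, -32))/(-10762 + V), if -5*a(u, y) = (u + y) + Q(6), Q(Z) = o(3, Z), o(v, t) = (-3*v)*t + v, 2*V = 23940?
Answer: -27472/755 ≈ -36.387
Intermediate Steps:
V = 11970 (V = (1/2)*23940 = 11970)
o(v, t) = v - 3*t*v (o(v, t) = -3*t*v + v = v - 3*t*v)
Q(Z) = 3 - 9*Z (Q(Z) = 3*(1 - 3*Z) = 3 - 9*Z)
a(u, y) = 51/5 - u/5 - y/5 (a(u, y) = -((u + y) + (3 - 9*6))/5 = -((u + y) + (3 - 54))/5 = -((u + y) - 51)/5 = -(-51 + u + y)/5 = 51/5 - u/5 - y/5)
(-1*43982 + a(-51, -32))/(-10762 + V) = (-1*43982 + (51/5 - 1/5*(-51) - 1/5*(-32)))/(-10762 + 11970) = (-43982 + (51/5 + 51/5 + 32/5))/1208 = (-43982 + 134/5)*(1/1208) = -219776/5*1/1208 = -27472/755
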